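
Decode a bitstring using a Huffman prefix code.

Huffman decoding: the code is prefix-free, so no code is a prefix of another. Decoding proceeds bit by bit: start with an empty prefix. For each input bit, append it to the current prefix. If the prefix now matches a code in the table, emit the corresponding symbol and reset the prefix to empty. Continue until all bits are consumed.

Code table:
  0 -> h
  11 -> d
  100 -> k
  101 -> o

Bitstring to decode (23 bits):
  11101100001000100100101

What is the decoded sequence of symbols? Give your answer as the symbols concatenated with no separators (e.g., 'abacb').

Answer: dokhhkhkko

Derivation:
Bit 0: prefix='1' (no match yet)
Bit 1: prefix='11' -> emit 'd', reset
Bit 2: prefix='1' (no match yet)
Bit 3: prefix='10' (no match yet)
Bit 4: prefix='101' -> emit 'o', reset
Bit 5: prefix='1' (no match yet)
Bit 6: prefix='10' (no match yet)
Bit 7: prefix='100' -> emit 'k', reset
Bit 8: prefix='0' -> emit 'h', reset
Bit 9: prefix='0' -> emit 'h', reset
Bit 10: prefix='1' (no match yet)
Bit 11: prefix='10' (no match yet)
Bit 12: prefix='100' -> emit 'k', reset
Bit 13: prefix='0' -> emit 'h', reset
Bit 14: prefix='1' (no match yet)
Bit 15: prefix='10' (no match yet)
Bit 16: prefix='100' -> emit 'k', reset
Bit 17: prefix='1' (no match yet)
Bit 18: prefix='10' (no match yet)
Bit 19: prefix='100' -> emit 'k', reset
Bit 20: prefix='1' (no match yet)
Bit 21: prefix='10' (no match yet)
Bit 22: prefix='101' -> emit 'o', reset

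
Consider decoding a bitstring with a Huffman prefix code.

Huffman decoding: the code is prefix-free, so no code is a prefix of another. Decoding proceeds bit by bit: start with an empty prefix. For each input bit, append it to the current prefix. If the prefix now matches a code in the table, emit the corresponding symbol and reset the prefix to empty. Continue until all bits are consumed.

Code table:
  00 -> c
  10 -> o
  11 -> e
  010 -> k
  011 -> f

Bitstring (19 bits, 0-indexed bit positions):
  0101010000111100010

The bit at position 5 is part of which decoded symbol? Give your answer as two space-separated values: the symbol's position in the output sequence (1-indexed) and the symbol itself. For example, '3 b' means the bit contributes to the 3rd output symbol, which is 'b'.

Answer: 3 o

Derivation:
Bit 0: prefix='0' (no match yet)
Bit 1: prefix='01' (no match yet)
Bit 2: prefix='010' -> emit 'k', reset
Bit 3: prefix='1' (no match yet)
Bit 4: prefix='10' -> emit 'o', reset
Bit 5: prefix='1' (no match yet)
Bit 6: prefix='10' -> emit 'o', reset
Bit 7: prefix='0' (no match yet)
Bit 8: prefix='00' -> emit 'c', reset
Bit 9: prefix='0' (no match yet)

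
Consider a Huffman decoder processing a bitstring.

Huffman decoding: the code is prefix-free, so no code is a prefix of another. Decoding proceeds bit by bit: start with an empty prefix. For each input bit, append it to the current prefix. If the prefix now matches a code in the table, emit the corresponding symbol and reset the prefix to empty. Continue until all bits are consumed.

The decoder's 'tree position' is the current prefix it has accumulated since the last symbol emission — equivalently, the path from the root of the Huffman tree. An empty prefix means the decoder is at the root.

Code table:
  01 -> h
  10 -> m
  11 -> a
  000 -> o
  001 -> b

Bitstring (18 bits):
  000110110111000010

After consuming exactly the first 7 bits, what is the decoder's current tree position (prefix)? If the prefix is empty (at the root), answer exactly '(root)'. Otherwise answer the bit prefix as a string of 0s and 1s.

Answer: (root)

Derivation:
Bit 0: prefix='0' (no match yet)
Bit 1: prefix='00' (no match yet)
Bit 2: prefix='000' -> emit 'o', reset
Bit 3: prefix='1' (no match yet)
Bit 4: prefix='11' -> emit 'a', reset
Bit 5: prefix='0' (no match yet)
Bit 6: prefix='01' -> emit 'h', reset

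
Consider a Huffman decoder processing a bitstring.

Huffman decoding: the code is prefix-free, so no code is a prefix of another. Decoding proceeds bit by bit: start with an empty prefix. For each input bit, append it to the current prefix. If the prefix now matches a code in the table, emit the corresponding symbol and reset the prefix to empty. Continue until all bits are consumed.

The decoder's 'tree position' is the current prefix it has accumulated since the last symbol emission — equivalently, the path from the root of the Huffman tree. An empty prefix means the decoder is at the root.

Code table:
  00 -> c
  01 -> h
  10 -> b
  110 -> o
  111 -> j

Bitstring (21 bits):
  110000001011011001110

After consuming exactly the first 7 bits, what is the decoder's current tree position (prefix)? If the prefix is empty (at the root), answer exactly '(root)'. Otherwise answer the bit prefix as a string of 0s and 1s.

Bit 0: prefix='1' (no match yet)
Bit 1: prefix='11' (no match yet)
Bit 2: prefix='110' -> emit 'o', reset
Bit 3: prefix='0' (no match yet)
Bit 4: prefix='00' -> emit 'c', reset
Bit 5: prefix='0' (no match yet)
Bit 6: prefix='00' -> emit 'c', reset

Answer: (root)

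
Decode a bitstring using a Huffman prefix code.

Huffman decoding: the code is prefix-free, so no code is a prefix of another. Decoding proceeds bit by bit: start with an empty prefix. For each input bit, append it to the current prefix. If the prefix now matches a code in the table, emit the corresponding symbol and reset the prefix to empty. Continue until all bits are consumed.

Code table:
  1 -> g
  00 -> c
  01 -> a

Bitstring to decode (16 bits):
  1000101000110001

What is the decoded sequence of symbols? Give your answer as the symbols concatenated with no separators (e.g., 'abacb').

Bit 0: prefix='1' -> emit 'g', reset
Bit 1: prefix='0' (no match yet)
Bit 2: prefix='00' -> emit 'c', reset
Bit 3: prefix='0' (no match yet)
Bit 4: prefix='01' -> emit 'a', reset
Bit 5: prefix='0' (no match yet)
Bit 6: prefix='01' -> emit 'a', reset
Bit 7: prefix='0' (no match yet)
Bit 8: prefix='00' -> emit 'c', reset
Bit 9: prefix='0' (no match yet)
Bit 10: prefix='01' -> emit 'a', reset
Bit 11: prefix='1' -> emit 'g', reset
Bit 12: prefix='0' (no match yet)
Bit 13: prefix='00' -> emit 'c', reset
Bit 14: prefix='0' (no match yet)
Bit 15: prefix='01' -> emit 'a', reset

Answer: gcaacagca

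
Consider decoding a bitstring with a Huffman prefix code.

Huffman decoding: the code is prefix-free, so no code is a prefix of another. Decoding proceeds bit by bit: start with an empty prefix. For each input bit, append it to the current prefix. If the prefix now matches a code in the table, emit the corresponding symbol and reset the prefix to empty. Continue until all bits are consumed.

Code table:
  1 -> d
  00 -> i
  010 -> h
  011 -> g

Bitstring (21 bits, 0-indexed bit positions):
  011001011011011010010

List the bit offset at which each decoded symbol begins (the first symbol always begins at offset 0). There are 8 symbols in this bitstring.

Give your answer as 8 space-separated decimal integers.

Bit 0: prefix='0' (no match yet)
Bit 1: prefix='01' (no match yet)
Bit 2: prefix='011' -> emit 'g', reset
Bit 3: prefix='0' (no match yet)
Bit 4: prefix='00' -> emit 'i', reset
Bit 5: prefix='1' -> emit 'd', reset
Bit 6: prefix='0' (no match yet)
Bit 7: prefix='01' (no match yet)
Bit 8: prefix='011' -> emit 'g', reset
Bit 9: prefix='0' (no match yet)
Bit 10: prefix='01' (no match yet)
Bit 11: prefix='011' -> emit 'g', reset
Bit 12: prefix='0' (no match yet)
Bit 13: prefix='01' (no match yet)
Bit 14: prefix='011' -> emit 'g', reset
Bit 15: prefix='0' (no match yet)
Bit 16: prefix='01' (no match yet)
Bit 17: prefix='010' -> emit 'h', reset
Bit 18: prefix='0' (no match yet)
Bit 19: prefix='01' (no match yet)
Bit 20: prefix='010' -> emit 'h', reset

Answer: 0 3 5 6 9 12 15 18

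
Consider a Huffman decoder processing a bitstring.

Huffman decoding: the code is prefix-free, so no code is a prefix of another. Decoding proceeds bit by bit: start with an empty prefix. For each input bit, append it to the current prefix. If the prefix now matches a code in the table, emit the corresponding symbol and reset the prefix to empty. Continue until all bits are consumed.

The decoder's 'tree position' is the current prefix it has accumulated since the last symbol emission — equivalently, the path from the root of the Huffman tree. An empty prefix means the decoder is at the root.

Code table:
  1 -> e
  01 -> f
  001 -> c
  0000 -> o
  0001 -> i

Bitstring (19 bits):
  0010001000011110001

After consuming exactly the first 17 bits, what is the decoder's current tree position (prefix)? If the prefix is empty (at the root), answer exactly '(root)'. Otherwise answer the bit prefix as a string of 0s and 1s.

Answer: 00

Derivation:
Bit 0: prefix='0' (no match yet)
Bit 1: prefix='00' (no match yet)
Bit 2: prefix='001' -> emit 'c', reset
Bit 3: prefix='0' (no match yet)
Bit 4: prefix='00' (no match yet)
Bit 5: prefix='000' (no match yet)
Bit 6: prefix='0001' -> emit 'i', reset
Bit 7: prefix='0' (no match yet)
Bit 8: prefix='00' (no match yet)
Bit 9: prefix='000' (no match yet)
Bit 10: prefix='0000' -> emit 'o', reset
Bit 11: prefix='1' -> emit 'e', reset
Bit 12: prefix='1' -> emit 'e', reset
Bit 13: prefix='1' -> emit 'e', reset
Bit 14: prefix='1' -> emit 'e', reset
Bit 15: prefix='0' (no match yet)
Bit 16: prefix='00' (no match yet)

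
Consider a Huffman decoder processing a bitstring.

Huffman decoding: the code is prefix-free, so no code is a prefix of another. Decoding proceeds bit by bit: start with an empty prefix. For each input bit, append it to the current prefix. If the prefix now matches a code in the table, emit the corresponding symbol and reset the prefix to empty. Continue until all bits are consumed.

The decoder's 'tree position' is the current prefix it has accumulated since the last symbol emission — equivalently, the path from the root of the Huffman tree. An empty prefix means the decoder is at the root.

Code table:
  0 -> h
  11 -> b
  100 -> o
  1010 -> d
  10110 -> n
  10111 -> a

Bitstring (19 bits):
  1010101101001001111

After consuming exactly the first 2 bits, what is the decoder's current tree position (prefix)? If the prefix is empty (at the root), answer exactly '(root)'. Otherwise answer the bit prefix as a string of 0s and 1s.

Bit 0: prefix='1' (no match yet)
Bit 1: prefix='10' (no match yet)

Answer: 10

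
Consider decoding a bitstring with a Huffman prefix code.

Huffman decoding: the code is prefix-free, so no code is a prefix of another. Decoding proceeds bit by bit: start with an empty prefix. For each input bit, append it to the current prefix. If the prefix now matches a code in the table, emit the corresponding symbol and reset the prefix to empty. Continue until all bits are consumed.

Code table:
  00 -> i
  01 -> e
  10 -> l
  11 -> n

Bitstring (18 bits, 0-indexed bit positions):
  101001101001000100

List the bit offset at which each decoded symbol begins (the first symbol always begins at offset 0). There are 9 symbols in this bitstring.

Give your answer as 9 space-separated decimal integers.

Answer: 0 2 4 6 8 10 12 14 16

Derivation:
Bit 0: prefix='1' (no match yet)
Bit 1: prefix='10' -> emit 'l', reset
Bit 2: prefix='1' (no match yet)
Bit 3: prefix='10' -> emit 'l', reset
Bit 4: prefix='0' (no match yet)
Bit 5: prefix='01' -> emit 'e', reset
Bit 6: prefix='1' (no match yet)
Bit 7: prefix='10' -> emit 'l', reset
Bit 8: prefix='1' (no match yet)
Bit 9: prefix='10' -> emit 'l', reset
Bit 10: prefix='0' (no match yet)
Bit 11: prefix='01' -> emit 'e', reset
Bit 12: prefix='0' (no match yet)
Bit 13: prefix='00' -> emit 'i', reset
Bit 14: prefix='0' (no match yet)
Bit 15: prefix='01' -> emit 'e', reset
Bit 16: prefix='0' (no match yet)
Bit 17: prefix='00' -> emit 'i', reset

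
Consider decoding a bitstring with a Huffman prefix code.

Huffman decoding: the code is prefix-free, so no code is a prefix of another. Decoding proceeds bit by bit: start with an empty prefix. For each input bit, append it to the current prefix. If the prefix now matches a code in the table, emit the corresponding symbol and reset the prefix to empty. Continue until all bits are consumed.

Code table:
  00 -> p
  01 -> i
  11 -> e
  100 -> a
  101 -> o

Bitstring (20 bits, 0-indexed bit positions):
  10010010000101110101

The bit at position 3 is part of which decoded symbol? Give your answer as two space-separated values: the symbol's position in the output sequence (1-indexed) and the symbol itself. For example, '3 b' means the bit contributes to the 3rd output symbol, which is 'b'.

Bit 0: prefix='1' (no match yet)
Bit 1: prefix='10' (no match yet)
Bit 2: prefix='100' -> emit 'a', reset
Bit 3: prefix='1' (no match yet)
Bit 4: prefix='10' (no match yet)
Bit 5: prefix='100' -> emit 'a', reset
Bit 6: prefix='1' (no match yet)
Bit 7: prefix='10' (no match yet)

Answer: 2 a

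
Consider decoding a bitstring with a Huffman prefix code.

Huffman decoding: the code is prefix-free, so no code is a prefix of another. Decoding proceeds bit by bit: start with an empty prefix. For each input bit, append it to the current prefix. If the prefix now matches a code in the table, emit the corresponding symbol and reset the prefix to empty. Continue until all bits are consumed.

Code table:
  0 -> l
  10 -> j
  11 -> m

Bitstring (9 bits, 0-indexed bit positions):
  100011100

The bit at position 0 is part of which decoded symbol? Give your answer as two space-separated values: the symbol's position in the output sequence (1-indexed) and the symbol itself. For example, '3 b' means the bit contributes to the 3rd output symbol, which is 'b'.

Bit 0: prefix='1' (no match yet)
Bit 1: prefix='10' -> emit 'j', reset
Bit 2: prefix='0' -> emit 'l', reset
Bit 3: prefix='0' -> emit 'l', reset
Bit 4: prefix='1' (no match yet)

Answer: 1 j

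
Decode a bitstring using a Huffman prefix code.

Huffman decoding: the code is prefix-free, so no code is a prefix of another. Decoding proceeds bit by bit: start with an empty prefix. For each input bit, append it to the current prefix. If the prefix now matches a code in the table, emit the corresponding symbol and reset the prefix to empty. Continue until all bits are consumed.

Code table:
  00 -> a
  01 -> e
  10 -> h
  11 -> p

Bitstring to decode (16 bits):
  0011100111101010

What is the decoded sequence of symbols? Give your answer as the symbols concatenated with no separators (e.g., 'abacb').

Answer: aphephhh

Derivation:
Bit 0: prefix='0' (no match yet)
Bit 1: prefix='00' -> emit 'a', reset
Bit 2: prefix='1' (no match yet)
Bit 3: prefix='11' -> emit 'p', reset
Bit 4: prefix='1' (no match yet)
Bit 5: prefix='10' -> emit 'h', reset
Bit 6: prefix='0' (no match yet)
Bit 7: prefix='01' -> emit 'e', reset
Bit 8: prefix='1' (no match yet)
Bit 9: prefix='11' -> emit 'p', reset
Bit 10: prefix='1' (no match yet)
Bit 11: prefix='10' -> emit 'h', reset
Bit 12: prefix='1' (no match yet)
Bit 13: prefix='10' -> emit 'h', reset
Bit 14: prefix='1' (no match yet)
Bit 15: prefix='10' -> emit 'h', reset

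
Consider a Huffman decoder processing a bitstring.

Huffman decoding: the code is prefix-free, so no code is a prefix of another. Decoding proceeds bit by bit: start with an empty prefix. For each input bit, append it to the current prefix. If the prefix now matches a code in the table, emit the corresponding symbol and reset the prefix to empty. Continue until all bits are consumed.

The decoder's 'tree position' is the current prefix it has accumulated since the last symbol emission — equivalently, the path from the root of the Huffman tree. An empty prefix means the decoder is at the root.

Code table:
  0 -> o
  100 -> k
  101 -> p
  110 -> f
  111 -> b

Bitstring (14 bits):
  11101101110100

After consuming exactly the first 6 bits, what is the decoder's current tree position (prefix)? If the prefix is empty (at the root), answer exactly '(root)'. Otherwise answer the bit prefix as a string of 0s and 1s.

Answer: 11

Derivation:
Bit 0: prefix='1' (no match yet)
Bit 1: prefix='11' (no match yet)
Bit 2: prefix='111' -> emit 'b', reset
Bit 3: prefix='0' -> emit 'o', reset
Bit 4: prefix='1' (no match yet)
Bit 5: prefix='11' (no match yet)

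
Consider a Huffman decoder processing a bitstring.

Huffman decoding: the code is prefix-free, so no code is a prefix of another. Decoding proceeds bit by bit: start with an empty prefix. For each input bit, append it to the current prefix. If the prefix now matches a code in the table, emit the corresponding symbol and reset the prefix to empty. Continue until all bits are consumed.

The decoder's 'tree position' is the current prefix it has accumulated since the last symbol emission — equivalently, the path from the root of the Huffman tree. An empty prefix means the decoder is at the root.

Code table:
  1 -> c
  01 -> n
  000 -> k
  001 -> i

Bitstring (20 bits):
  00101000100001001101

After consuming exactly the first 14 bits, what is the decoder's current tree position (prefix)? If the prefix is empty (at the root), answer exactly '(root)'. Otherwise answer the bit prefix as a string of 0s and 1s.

Answer: (root)

Derivation:
Bit 0: prefix='0' (no match yet)
Bit 1: prefix='00' (no match yet)
Bit 2: prefix='001' -> emit 'i', reset
Bit 3: prefix='0' (no match yet)
Bit 4: prefix='01' -> emit 'n', reset
Bit 5: prefix='0' (no match yet)
Bit 6: prefix='00' (no match yet)
Bit 7: prefix='000' -> emit 'k', reset
Bit 8: prefix='1' -> emit 'c', reset
Bit 9: prefix='0' (no match yet)
Bit 10: prefix='00' (no match yet)
Bit 11: prefix='000' -> emit 'k', reset
Bit 12: prefix='0' (no match yet)
Bit 13: prefix='01' -> emit 'n', reset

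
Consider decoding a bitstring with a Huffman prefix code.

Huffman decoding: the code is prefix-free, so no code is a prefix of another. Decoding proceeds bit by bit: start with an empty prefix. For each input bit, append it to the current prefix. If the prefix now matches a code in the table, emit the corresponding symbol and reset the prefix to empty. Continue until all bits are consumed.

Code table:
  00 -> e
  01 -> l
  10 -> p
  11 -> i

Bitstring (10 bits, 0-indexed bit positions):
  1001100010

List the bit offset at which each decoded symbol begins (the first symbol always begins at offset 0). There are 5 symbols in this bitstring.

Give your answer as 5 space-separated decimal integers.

Answer: 0 2 4 6 8

Derivation:
Bit 0: prefix='1' (no match yet)
Bit 1: prefix='10' -> emit 'p', reset
Bit 2: prefix='0' (no match yet)
Bit 3: prefix='01' -> emit 'l', reset
Bit 4: prefix='1' (no match yet)
Bit 5: prefix='10' -> emit 'p', reset
Bit 6: prefix='0' (no match yet)
Bit 7: prefix='00' -> emit 'e', reset
Bit 8: prefix='1' (no match yet)
Bit 9: prefix='10' -> emit 'p', reset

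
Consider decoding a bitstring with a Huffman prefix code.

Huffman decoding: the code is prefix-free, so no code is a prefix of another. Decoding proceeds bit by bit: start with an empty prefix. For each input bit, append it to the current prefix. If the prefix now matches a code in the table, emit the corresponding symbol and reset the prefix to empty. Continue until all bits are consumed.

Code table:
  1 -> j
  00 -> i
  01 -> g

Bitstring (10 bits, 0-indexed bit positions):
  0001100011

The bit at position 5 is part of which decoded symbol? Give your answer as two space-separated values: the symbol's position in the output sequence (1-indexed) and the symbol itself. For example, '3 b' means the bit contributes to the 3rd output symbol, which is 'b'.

Bit 0: prefix='0' (no match yet)
Bit 1: prefix='00' -> emit 'i', reset
Bit 2: prefix='0' (no match yet)
Bit 3: prefix='01' -> emit 'g', reset
Bit 4: prefix='1' -> emit 'j', reset
Bit 5: prefix='0' (no match yet)
Bit 6: prefix='00' -> emit 'i', reset
Bit 7: prefix='0' (no match yet)
Bit 8: prefix='01' -> emit 'g', reset
Bit 9: prefix='1' -> emit 'j', reset

Answer: 4 i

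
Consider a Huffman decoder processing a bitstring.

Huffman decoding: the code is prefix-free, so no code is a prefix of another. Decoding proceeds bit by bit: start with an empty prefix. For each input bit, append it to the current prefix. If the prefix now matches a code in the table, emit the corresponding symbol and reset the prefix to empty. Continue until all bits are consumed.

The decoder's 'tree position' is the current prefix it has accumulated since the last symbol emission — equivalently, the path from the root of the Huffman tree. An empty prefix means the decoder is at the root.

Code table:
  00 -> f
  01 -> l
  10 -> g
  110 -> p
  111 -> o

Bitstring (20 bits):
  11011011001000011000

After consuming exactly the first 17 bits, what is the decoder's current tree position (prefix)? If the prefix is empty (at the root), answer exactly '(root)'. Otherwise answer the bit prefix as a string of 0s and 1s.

Bit 0: prefix='1' (no match yet)
Bit 1: prefix='11' (no match yet)
Bit 2: prefix='110' -> emit 'p', reset
Bit 3: prefix='1' (no match yet)
Bit 4: prefix='11' (no match yet)
Bit 5: prefix='110' -> emit 'p', reset
Bit 6: prefix='1' (no match yet)
Bit 7: prefix='11' (no match yet)
Bit 8: prefix='110' -> emit 'p', reset
Bit 9: prefix='0' (no match yet)
Bit 10: prefix='01' -> emit 'l', reset
Bit 11: prefix='0' (no match yet)
Bit 12: prefix='00' -> emit 'f', reset
Bit 13: prefix='0' (no match yet)
Bit 14: prefix='00' -> emit 'f', reset
Bit 15: prefix='1' (no match yet)
Bit 16: prefix='11' (no match yet)

Answer: 11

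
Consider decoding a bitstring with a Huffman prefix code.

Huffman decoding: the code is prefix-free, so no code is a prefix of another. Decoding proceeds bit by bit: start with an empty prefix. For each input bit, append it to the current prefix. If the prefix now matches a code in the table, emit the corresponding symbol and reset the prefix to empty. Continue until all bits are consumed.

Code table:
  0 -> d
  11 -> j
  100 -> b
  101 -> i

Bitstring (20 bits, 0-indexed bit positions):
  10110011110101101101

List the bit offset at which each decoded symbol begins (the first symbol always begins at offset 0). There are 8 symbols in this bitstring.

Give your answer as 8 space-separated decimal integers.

Answer: 0 3 6 8 10 11 14 17

Derivation:
Bit 0: prefix='1' (no match yet)
Bit 1: prefix='10' (no match yet)
Bit 2: prefix='101' -> emit 'i', reset
Bit 3: prefix='1' (no match yet)
Bit 4: prefix='10' (no match yet)
Bit 5: prefix='100' -> emit 'b', reset
Bit 6: prefix='1' (no match yet)
Bit 7: prefix='11' -> emit 'j', reset
Bit 8: prefix='1' (no match yet)
Bit 9: prefix='11' -> emit 'j', reset
Bit 10: prefix='0' -> emit 'd', reset
Bit 11: prefix='1' (no match yet)
Bit 12: prefix='10' (no match yet)
Bit 13: prefix='101' -> emit 'i', reset
Bit 14: prefix='1' (no match yet)
Bit 15: prefix='10' (no match yet)
Bit 16: prefix='101' -> emit 'i', reset
Bit 17: prefix='1' (no match yet)
Bit 18: prefix='10' (no match yet)
Bit 19: prefix='101' -> emit 'i', reset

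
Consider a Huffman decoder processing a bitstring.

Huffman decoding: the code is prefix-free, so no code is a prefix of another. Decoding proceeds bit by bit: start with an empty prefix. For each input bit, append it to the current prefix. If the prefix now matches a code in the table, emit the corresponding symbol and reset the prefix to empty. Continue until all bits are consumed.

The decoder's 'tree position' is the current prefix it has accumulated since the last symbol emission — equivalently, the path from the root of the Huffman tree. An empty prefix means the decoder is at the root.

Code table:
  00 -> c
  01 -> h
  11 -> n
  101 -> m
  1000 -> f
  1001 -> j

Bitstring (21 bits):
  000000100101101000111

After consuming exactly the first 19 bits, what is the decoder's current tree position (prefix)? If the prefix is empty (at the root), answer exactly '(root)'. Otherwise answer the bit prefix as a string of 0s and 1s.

Answer: (root)

Derivation:
Bit 0: prefix='0' (no match yet)
Bit 1: prefix='00' -> emit 'c', reset
Bit 2: prefix='0' (no match yet)
Bit 3: prefix='00' -> emit 'c', reset
Bit 4: prefix='0' (no match yet)
Bit 5: prefix='00' -> emit 'c', reset
Bit 6: prefix='1' (no match yet)
Bit 7: prefix='10' (no match yet)
Bit 8: prefix='100' (no match yet)
Bit 9: prefix='1001' -> emit 'j', reset
Bit 10: prefix='0' (no match yet)
Bit 11: prefix='01' -> emit 'h', reset
Bit 12: prefix='1' (no match yet)
Bit 13: prefix='10' (no match yet)
Bit 14: prefix='101' -> emit 'm', reset
Bit 15: prefix='0' (no match yet)
Bit 16: prefix='00' -> emit 'c', reset
Bit 17: prefix='0' (no match yet)
Bit 18: prefix='01' -> emit 'h', reset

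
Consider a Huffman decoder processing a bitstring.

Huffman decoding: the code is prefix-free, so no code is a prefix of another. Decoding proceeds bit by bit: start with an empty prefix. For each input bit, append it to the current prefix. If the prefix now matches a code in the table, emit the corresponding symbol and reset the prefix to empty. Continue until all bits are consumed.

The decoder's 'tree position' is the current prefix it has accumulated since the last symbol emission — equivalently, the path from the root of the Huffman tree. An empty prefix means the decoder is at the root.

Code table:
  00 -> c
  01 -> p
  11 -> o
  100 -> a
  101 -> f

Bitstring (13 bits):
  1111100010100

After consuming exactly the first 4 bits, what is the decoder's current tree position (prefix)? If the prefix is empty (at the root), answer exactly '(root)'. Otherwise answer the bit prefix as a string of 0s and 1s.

Answer: (root)

Derivation:
Bit 0: prefix='1' (no match yet)
Bit 1: prefix='11' -> emit 'o', reset
Bit 2: prefix='1' (no match yet)
Bit 3: prefix='11' -> emit 'o', reset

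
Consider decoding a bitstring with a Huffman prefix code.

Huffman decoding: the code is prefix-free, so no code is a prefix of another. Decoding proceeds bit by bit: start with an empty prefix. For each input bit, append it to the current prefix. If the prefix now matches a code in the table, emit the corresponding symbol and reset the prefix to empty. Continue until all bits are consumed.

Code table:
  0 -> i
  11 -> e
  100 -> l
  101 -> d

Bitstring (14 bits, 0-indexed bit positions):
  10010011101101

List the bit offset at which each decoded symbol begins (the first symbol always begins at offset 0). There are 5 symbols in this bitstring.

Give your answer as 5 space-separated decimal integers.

Bit 0: prefix='1' (no match yet)
Bit 1: prefix='10' (no match yet)
Bit 2: prefix='100' -> emit 'l', reset
Bit 3: prefix='1' (no match yet)
Bit 4: prefix='10' (no match yet)
Bit 5: prefix='100' -> emit 'l', reset
Bit 6: prefix='1' (no match yet)
Bit 7: prefix='11' -> emit 'e', reset
Bit 8: prefix='1' (no match yet)
Bit 9: prefix='10' (no match yet)
Bit 10: prefix='101' -> emit 'd', reset
Bit 11: prefix='1' (no match yet)
Bit 12: prefix='10' (no match yet)
Bit 13: prefix='101' -> emit 'd', reset

Answer: 0 3 6 8 11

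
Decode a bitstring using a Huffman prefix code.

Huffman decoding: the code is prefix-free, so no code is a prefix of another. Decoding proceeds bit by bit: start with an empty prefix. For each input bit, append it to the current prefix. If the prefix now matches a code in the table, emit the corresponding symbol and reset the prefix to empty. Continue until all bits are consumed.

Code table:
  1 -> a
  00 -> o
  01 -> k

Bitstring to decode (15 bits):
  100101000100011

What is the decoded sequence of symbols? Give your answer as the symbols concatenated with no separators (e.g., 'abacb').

Answer: aoakokoka

Derivation:
Bit 0: prefix='1' -> emit 'a', reset
Bit 1: prefix='0' (no match yet)
Bit 2: prefix='00' -> emit 'o', reset
Bit 3: prefix='1' -> emit 'a', reset
Bit 4: prefix='0' (no match yet)
Bit 5: prefix='01' -> emit 'k', reset
Bit 6: prefix='0' (no match yet)
Bit 7: prefix='00' -> emit 'o', reset
Bit 8: prefix='0' (no match yet)
Bit 9: prefix='01' -> emit 'k', reset
Bit 10: prefix='0' (no match yet)
Bit 11: prefix='00' -> emit 'o', reset
Bit 12: prefix='0' (no match yet)
Bit 13: prefix='01' -> emit 'k', reset
Bit 14: prefix='1' -> emit 'a', reset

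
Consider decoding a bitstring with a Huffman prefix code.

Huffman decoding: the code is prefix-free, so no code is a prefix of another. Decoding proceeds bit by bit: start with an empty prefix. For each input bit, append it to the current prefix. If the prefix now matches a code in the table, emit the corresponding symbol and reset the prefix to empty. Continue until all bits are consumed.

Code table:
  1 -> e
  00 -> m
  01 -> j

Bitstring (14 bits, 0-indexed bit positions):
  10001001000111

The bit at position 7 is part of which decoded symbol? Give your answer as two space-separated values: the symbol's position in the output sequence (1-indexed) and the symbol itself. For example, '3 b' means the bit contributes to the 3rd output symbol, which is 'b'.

Bit 0: prefix='1' -> emit 'e', reset
Bit 1: prefix='0' (no match yet)
Bit 2: prefix='00' -> emit 'm', reset
Bit 3: prefix='0' (no match yet)
Bit 4: prefix='01' -> emit 'j', reset
Bit 5: prefix='0' (no match yet)
Bit 6: prefix='00' -> emit 'm', reset
Bit 7: prefix='1' -> emit 'e', reset
Bit 8: prefix='0' (no match yet)
Bit 9: prefix='00' -> emit 'm', reset
Bit 10: prefix='0' (no match yet)
Bit 11: prefix='01' -> emit 'j', reset

Answer: 5 e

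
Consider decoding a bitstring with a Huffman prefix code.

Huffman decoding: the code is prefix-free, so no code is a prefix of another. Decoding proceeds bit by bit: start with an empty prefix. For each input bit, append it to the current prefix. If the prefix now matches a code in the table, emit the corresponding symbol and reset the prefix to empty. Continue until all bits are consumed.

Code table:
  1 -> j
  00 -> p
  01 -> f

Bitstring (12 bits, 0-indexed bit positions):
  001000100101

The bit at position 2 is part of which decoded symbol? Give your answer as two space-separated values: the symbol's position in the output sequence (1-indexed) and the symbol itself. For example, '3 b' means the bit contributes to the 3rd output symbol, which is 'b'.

Bit 0: prefix='0' (no match yet)
Bit 1: prefix='00' -> emit 'p', reset
Bit 2: prefix='1' -> emit 'j', reset
Bit 3: prefix='0' (no match yet)
Bit 4: prefix='00' -> emit 'p', reset
Bit 5: prefix='0' (no match yet)
Bit 6: prefix='01' -> emit 'f', reset

Answer: 2 j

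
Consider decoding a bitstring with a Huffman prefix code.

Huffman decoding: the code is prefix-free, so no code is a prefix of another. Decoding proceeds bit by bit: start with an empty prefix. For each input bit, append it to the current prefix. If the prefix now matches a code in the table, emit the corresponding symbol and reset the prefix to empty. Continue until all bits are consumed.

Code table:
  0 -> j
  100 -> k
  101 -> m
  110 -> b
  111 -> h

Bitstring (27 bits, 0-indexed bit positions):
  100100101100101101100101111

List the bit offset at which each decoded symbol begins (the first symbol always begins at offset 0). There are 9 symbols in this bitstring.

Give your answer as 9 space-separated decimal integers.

Answer: 0 3 6 9 12 15 18 21 24

Derivation:
Bit 0: prefix='1' (no match yet)
Bit 1: prefix='10' (no match yet)
Bit 2: prefix='100' -> emit 'k', reset
Bit 3: prefix='1' (no match yet)
Bit 4: prefix='10' (no match yet)
Bit 5: prefix='100' -> emit 'k', reset
Bit 6: prefix='1' (no match yet)
Bit 7: prefix='10' (no match yet)
Bit 8: prefix='101' -> emit 'm', reset
Bit 9: prefix='1' (no match yet)
Bit 10: prefix='10' (no match yet)
Bit 11: prefix='100' -> emit 'k', reset
Bit 12: prefix='1' (no match yet)
Bit 13: prefix='10' (no match yet)
Bit 14: prefix='101' -> emit 'm', reset
Bit 15: prefix='1' (no match yet)
Bit 16: prefix='10' (no match yet)
Bit 17: prefix='101' -> emit 'm', reset
Bit 18: prefix='1' (no match yet)
Bit 19: prefix='10' (no match yet)
Bit 20: prefix='100' -> emit 'k', reset
Bit 21: prefix='1' (no match yet)
Bit 22: prefix='10' (no match yet)
Bit 23: prefix='101' -> emit 'm', reset
Bit 24: prefix='1' (no match yet)
Bit 25: prefix='11' (no match yet)
Bit 26: prefix='111' -> emit 'h', reset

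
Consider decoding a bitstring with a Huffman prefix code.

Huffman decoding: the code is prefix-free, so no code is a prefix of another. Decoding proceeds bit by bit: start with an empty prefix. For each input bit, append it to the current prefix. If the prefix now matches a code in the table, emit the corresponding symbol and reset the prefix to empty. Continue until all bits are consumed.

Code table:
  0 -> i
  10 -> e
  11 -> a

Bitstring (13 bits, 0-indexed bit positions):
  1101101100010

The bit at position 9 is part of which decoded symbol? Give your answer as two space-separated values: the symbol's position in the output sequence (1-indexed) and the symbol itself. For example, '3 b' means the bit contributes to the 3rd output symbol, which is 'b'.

Answer: 7 i

Derivation:
Bit 0: prefix='1' (no match yet)
Bit 1: prefix='11' -> emit 'a', reset
Bit 2: prefix='0' -> emit 'i', reset
Bit 3: prefix='1' (no match yet)
Bit 4: prefix='11' -> emit 'a', reset
Bit 5: prefix='0' -> emit 'i', reset
Bit 6: prefix='1' (no match yet)
Bit 7: prefix='11' -> emit 'a', reset
Bit 8: prefix='0' -> emit 'i', reset
Bit 9: prefix='0' -> emit 'i', reset
Bit 10: prefix='0' -> emit 'i', reset
Bit 11: prefix='1' (no match yet)
Bit 12: prefix='10' -> emit 'e', reset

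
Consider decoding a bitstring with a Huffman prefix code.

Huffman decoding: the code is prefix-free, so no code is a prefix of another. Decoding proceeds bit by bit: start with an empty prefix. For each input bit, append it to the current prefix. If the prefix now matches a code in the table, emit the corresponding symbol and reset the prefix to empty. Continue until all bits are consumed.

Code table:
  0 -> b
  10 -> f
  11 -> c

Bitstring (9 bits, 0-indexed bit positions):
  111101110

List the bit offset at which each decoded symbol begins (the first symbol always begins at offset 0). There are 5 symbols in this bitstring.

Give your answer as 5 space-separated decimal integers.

Answer: 0 2 4 5 7

Derivation:
Bit 0: prefix='1' (no match yet)
Bit 1: prefix='11' -> emit 'c', reset
Bit 2: prefix='1' (no match yet)
Bit 3: prefix='11' -> emit 'c', reset
Bit 4: prefix='0' -> emit 'b', reset
Bit 5: prefix='1' (no match yet)
Bit 6: prefix='11' -> emit 'c', reset
Bit 7: prefix='1' (no match yet)
Bit 8: prefix='10' -> emit 'f', reset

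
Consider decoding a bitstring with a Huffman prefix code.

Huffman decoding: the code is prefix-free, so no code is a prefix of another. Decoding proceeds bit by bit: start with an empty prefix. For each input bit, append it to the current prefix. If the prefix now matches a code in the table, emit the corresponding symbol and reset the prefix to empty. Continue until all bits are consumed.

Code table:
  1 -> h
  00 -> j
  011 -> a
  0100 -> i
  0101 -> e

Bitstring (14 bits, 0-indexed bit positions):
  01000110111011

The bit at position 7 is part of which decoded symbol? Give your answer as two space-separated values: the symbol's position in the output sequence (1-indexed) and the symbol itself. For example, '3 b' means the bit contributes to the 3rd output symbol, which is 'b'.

Bit 0: prefix='0' (no match yet)
Bit 1: prefix='01' (no match yet)
Bit 2: prefix='010' (no match yet)
Bit 3: prefix='0100' -> emit 'i', reset
Bit 4: prefix='0' (no match yet)
Bit 5: prefix='01' (no match yet)
Bit 6: prefix='011' -> emit 'a', reset
Bit 7: prefix='0' (no match yet)
Bit 8: prefix='01' (no match yet)
Bit 9: prefix='011' -> emit 'a', reset
Bit 10: prefix='1' -> emit 'h', reset
Bit 11: prefix='0' (no match yet)

Answer: 3 a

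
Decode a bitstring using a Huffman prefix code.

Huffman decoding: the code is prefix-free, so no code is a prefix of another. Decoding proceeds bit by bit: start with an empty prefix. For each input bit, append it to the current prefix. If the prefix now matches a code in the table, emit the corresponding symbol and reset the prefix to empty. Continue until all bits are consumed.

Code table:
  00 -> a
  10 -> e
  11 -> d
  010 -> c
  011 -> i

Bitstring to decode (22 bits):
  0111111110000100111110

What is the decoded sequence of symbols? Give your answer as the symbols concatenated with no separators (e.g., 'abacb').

Answer: idddaaeide

Derivation:
Bit 0: prefix='0' (no match yet)
Bit 1: prefix='01' (no match yet)
Bit 2: prefix='011' -> emit 'i', reset
Bit 3: prefix='1' (no match yet)
Bit 4: prefix='11' -> emit 'd', reset
Bit 5: prefix='1' (no match yet)
Bit 6: prefix='11' -> emit 'd', reset
Bit 7: prefix='1' (no match yet)
Bit 8: prefix='11' -> emit 'd', reset
Bit 9: prefix='0' (no match yet)
Bit 10: prefix='00' -> emit 'a', reset
Bit 11: prefix='0' (no match yet)
Bit 12: prefix='00' -> emit 'a', reset
Bit 13: prefix='1' (no match yet)
Bit 14: prefix='10' -> emit 'e', reset
Bit 15: prefix='0' (no match yet)
Bit 16: prefix='01' (no match yet)
Bit 17: prefix='011' -> emit 'i', reset
Bit 18: prefix='1' (no match yet)
Bit 19: prefix='11' -> emit 'd', reset
Bit 20: prefix='1' (no match yet)
Bit 21: prefix='10' -> emit 'e', reset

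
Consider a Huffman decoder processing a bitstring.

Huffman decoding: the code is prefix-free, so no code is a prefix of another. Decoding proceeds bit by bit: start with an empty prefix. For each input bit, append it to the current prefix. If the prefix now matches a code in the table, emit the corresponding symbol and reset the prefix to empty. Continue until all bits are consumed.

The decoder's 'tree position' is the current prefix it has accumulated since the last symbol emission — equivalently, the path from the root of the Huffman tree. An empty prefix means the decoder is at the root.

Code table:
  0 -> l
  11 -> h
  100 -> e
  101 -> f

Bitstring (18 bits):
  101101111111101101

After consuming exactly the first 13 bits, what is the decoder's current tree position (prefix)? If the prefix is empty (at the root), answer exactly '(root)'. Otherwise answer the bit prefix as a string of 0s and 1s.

Answer: 1

Derivation:
Bit 0: prefix='1' (no match yet)
Bit 1: prefix='10' (no match yet)
Bit 2: prefix='101' -> emit 'f', reset
Bit 3: prefix='1' (no match yet)
Bit 4: prefix='10' (no match yet)
Bit 5: prefix='101' -> emit 'f', reset
Bit 6: prefix='1' (no match yet)
Bit 7: prefix='11' -> emit 'h', reset
Bit 8: prefix='1' (no match yet)
Bit 9: prefix='11' -> emit 'h', reset
Bit 10: prefix='1' (no match yet)
Bit 11: prefix='11' -> emit 'h', reset
Bit 12: prefix='1' (no match yet)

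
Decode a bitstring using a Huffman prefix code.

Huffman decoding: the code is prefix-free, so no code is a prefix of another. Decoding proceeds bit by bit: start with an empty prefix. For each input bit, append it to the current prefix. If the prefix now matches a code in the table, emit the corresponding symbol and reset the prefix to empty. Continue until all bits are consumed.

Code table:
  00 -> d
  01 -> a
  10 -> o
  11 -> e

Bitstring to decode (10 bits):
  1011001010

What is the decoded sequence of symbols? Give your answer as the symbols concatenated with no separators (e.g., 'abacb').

Answer: oedoo

Derivation:
Bit 0: prefix='1' (no match yet)
Bit 1: prefix='10' -> emit 'o', reset
Bit 2: prefix='1' (no match yet)
Bit 3: prefix='11' -> emit 'e', reset
Bit 4: prefix='0' (no match yet)
Bit 5: prefix='00' -> emit 'd', reset
Bit 6: prefix='1' (no match yet)
Bit 7: prefix='10' -> emit 'o', reset
Bit 8: prefix='1' (no match yet)
Bit 9: prefix='10' -> emit 'o', reset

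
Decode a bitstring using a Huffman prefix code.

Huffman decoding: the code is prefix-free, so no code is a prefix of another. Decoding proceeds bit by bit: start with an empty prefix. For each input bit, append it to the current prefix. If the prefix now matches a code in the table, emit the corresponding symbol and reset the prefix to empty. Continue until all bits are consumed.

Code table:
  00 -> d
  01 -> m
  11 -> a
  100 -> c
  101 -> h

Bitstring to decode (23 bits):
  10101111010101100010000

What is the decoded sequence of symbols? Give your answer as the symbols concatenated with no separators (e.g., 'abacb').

Answer: hmahmmcmdd

Derivation:
Bit 0: prefix='1' (no match yet)
Bit 1: prefix='10' (no match yet)
Bit 2: prefix='101' -> emit 'h', reset
Bit 3: prefix='0' (no match yet)
Bit 4: prefix='01' -> emit 'm', reset
Bit 5: prefix='1' (no match yet)
Bit 6: prefix='11' -> emit 'a', reset
Bit 7: prefix='1' (no match yet)
Bit 8: prefix='10' (no match yet)
Bit 9: prefix='101' -> emit 'h', reset
Bit 10: prefix='0' (no match yet)
Bit 11: prefix='01' -> emit 'm', reset
Bit 12: prefix='0' (no match yet)
Bit 13: prefix='01' -> emit 'm', reset
Bit 14: prefix='1' (no match yet)
Bit 15: prefix='10' (no match yet)
Bit 16: prefix='100' -> emit 'c', reset
Bit 17: prefix='0' (no match yet)
Bit 18: prefix='01' -> emit 'm', reset
Bit 19: prefix='0' (no match yet)
Bit 20: prefix='00' -> emit 'd', reset
Bit 21: prefix='0' (no match yet)
Bit 22: prefix='00' -> emit 'd', reset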